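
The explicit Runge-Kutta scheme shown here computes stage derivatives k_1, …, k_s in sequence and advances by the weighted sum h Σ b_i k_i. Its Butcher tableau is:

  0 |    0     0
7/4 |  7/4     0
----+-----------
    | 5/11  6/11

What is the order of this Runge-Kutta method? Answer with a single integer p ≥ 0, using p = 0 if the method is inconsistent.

1

b = (5/11, 6/11)
c = (0, 7/4)
Σ b_i: 5/11·1 + 6/11·1 = 1 ✓
b·c: 6/11·7/4 = 21/22 ≠ 1/2 ⇒ order 1.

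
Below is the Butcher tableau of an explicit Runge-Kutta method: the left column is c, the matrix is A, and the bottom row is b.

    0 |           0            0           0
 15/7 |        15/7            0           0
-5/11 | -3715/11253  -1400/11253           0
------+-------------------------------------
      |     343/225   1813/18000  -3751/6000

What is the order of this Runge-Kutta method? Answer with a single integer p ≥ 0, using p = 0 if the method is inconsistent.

3

b = (343/225, 1813/18000, -3751/6000)
c = (0, 15/7, -5/11)
Ac = (0, 0, -1000/3751)
Σ b_i: 343/225·1 + 1813/18000·1 + (-3751/6000)·1 = 1 ✓
b·c: 1813/18000·15/7 + (-3751/6000)·(-5/11) = 1/2 ✓
b·c²: 1813/18000·225/49 + (-3751/6000)·25/121 = 1/3 ✓
b·Ac: (-3751/6000)·(-1000/3751) = 1/6 ✓; 3 stages ⇒ order 3.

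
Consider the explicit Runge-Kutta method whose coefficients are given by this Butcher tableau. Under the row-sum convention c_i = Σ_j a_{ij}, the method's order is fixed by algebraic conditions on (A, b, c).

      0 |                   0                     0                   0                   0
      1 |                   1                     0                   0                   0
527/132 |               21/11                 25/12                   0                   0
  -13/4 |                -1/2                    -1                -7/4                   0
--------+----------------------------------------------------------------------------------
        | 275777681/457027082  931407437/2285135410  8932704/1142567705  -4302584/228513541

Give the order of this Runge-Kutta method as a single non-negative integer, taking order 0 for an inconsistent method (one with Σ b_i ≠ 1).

3

b = (275777681/457027082, 931407437/2285135410, 8932704/1142567705, -4302584/228513541)
c = (0, 1, 527/132, -13/4)
Ac = (0, 0, 25/12, -4217/528)
Σ b_i: 275777681/457027082·1 + 931407437/2285135410·1 + 8932704/1142567705·1 + (-4302584/228513541)·1 = 1 ✓
b·c: 931407437/2285135410·1 + 8932704/1142567705·527/132 + (-4302584/228513541)·(-13/4) = 1/2 ✓
b·c²: 931407437/2285135410·1 + 8932704/1142567705·277729/17424 + (-4302584/228513541)·169/16 = 1/3 ✓
b·Ac: 8932704/1142567705·25/12 + (-4302584/228513541)·(-4217/528) = 1/6 ✓
b·c³: 931407437/2285135410·1 + 8932704/1142567705·146363183/2299968 + (-4302584/228513541)·(-2197/64) = 16516953833/10646042616 ≠ 1/4 ⇒ order 3.
b·(c∘Ac): 8932704/1142567705·13175/1584 + (-4302584/228513541)·54821/2112 = -2323731713/5484324984 ≠ 1/8
b·Ac²: 8932704/1142567705·25/12 + (-4302584/228513541)·(-2013799/69696) = 5965203931/10646042616 ≠ 1/12
b·A²c: (-4302584/228513541)·(-175/48) = 94119025/1371081246 ≠ 1/24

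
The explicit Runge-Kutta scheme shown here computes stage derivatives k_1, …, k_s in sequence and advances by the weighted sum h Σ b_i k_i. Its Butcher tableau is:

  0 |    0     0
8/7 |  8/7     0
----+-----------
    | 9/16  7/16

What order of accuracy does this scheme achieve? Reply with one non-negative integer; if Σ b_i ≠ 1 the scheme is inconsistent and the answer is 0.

2

b = (9/16, 7/16)
c = (0, 8/7)
Σ b_i: 9/16·1 + 7/16·1 = 1 ✓
b·c: 7/16·8/7 = 1/2 ✓; 2 stages ⇒ order 2.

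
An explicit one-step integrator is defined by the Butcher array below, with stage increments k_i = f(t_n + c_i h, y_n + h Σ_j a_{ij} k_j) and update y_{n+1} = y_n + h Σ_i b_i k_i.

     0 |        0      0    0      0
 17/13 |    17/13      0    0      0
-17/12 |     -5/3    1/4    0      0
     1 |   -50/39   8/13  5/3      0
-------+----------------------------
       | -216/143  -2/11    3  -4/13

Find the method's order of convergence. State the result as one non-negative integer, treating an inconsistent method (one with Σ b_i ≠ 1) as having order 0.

1

b = (-216/143, -2/11, 3, -4/13)
c = (0, 17/13, -17/12, 1)
Ac = (0, 0, 17/52, -9469/6084)
Σ b_i: (-216/143)·1 + (-2/11)·1 + 3·1 + (-4/13)·1 = 1 ✓
b·c: (-2/11)·17/13 + 3·(-17/12) + (-4/13)·1 = -211/44 ≠ 1/2 ⇒ order 1.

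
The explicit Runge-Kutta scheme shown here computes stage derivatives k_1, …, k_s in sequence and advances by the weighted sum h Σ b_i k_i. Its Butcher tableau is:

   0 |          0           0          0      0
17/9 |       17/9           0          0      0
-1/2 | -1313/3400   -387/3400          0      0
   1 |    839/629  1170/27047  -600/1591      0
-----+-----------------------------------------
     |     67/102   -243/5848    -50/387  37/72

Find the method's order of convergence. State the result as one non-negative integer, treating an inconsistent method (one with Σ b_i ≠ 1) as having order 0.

b = (67/102, -243/5848, -50/387, 37/72)
c = (0, 17/9, -1/2, 1)
Ac = (0, 0, -43/200, 10/37)
Σ b_i: 67/102·1 + (-243/5848)·1 + (-50/387)·1 + 37/72·1 = 1 ✓
b·c: (-243/5848)·17/9 + (-50/387)·(-1/2) + 37/72·1 = 1/2 ✓
b·c²: (-243/5848)·289/81 + (-50/387)·1/4 + 37/72·1 = 1/3 ✓
b·Ac: (-50/387)·(-43/200) + 37/72·10/37 = 1/6 ✓
b·c³: (-243/5848)·4913/729 + (-50/387)·(-1/8) + 37/72·1 = 1/4 ✓
b·(c∘Ac): (-50/387)·43/400 + 37/72·10/37 = 1/8 ✓
b·Ac²: (-50/387)·(-731/1800) + 37/72·20/333 = 1/12 ✓
b·A²c: 37/72·3/37 = 1/24 ✓; 4 stages ⇒ order 4.

4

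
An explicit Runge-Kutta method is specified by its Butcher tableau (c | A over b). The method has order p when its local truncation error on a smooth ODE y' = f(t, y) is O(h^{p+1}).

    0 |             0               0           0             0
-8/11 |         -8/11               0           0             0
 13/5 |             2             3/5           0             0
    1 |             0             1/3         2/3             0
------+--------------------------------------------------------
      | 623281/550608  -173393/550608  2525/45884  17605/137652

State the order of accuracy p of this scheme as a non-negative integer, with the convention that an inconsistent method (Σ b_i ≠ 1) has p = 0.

b = (623281/550608, -173393/550608, 2525/45884, 17605/137652)
c = (0, -8/11, 13/5, 1)
Ac = (0, 0, -24/55, 82/55)
Σ b_i: 623281/550608·1 + (-173393/550608)·1 + 2525/45884·1 + 17605/137652·1 = 1 ✓
b·c: (-173393/550608)·(-8/11) + 2525/45884·13/5 + 17605/137652·1 = 1/2 ✓
b·c²: (-173393/550608)·64/121 + 2525/45884·169/25 + 17605/137652·1 = 1/3 ✓
b·Ac: 2525/45884·(-24/55) + 17605/137652·82/55 = 1/6 ✓
b·c³: (-173393/550608)·(-512/1331) + 2525/45884·2197/125 + 17605/137652·1 = 767333/630905 ≠ 1/4 ⇒ order 3.
b·(c∘Ac): 2525/45884·(-312/275) + 17605/137652·82/55 = 97093/757086 ≠ 1/8
b·Ac²: 2525/45884·192/605 + 17605/137652·14166/3025 = 777771/1261810 ≠ 1/12
b·A²c: 17605/137652·(-16/55) = -14084/378543 ≠ 1/24

3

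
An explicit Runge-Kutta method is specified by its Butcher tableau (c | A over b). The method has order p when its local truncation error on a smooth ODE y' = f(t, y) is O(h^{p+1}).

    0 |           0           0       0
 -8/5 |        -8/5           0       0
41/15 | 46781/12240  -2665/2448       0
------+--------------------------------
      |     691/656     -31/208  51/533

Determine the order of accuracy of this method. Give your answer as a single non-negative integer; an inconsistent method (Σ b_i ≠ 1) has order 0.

b = (691/656, -31/208, 51/533)
c = (0, -8/5, 41/15)
Ac = (0, 0, 533/306)
Σ b_i: 691/656·1 + (-31/208)·1 + 51/533·1 = 1 ✓
b·c: (-31/208)·(-8/5) + 51/533·41/15 = 1/2 ✓
b·c²: (-31/208)·64/25 + 51/533·1681/225 = 1/3 ✓
b·Ac: 51/533·533/306 = 1/6 ✓; 3 stages ⇒ order 3.

3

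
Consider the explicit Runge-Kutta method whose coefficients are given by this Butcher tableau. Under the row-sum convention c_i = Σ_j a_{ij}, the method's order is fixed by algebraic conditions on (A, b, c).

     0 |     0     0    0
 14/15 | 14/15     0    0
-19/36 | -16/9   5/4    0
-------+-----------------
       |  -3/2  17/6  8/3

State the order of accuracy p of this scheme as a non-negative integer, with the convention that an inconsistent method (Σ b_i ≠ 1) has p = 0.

0

b = (-3/2, 17/6, 8/3)
c = (0, 14/15, -19/36)
Ac = (0, 0, 7/6)
Σ b_i: (-3/2)·1 + 17/6·1 + 8/3·1 = 4 ≠ 1 ⇒ order 0.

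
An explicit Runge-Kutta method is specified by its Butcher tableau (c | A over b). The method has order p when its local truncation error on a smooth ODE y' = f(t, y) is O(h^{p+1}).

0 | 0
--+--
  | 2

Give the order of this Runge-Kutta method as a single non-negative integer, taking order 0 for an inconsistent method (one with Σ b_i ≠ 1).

0

b = (2)
c = (0)
Σ b_i: 2·1 = 2 ≠ 1 ⇒ order 0.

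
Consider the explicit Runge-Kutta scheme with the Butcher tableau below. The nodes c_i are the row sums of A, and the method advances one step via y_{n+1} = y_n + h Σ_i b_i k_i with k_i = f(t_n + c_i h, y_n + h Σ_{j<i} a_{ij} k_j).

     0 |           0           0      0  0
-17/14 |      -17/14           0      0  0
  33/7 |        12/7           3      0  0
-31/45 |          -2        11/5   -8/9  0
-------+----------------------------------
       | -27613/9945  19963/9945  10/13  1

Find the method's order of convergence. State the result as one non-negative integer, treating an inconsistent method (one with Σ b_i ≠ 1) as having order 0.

b = (-27613/9945, 19963/9945, 10/13, 1)
c = (0, -17/14, 33/7, -31/45)
Ac = (0, 0, -51/14, -1441/210)
Σ b_i: (-27613/9945)·1 + 19963/9945·1 + 10/13·1 + 1·1 = 1 ✓
b·c: 19963/9945·(-17/14) + 10/13·33/7 + 1·(-31/45) = 1/2 ✓
b·c²: 19963/9945·289/196 + 10/13·1089/49 + 1·961/2025 = 105929323/5159700 ≠ 1/3 ⇒ order 2.
b·Ac: 10/13·(-51/14) + 1·(-1441/210) = -3769/390 ≠ 1/6

2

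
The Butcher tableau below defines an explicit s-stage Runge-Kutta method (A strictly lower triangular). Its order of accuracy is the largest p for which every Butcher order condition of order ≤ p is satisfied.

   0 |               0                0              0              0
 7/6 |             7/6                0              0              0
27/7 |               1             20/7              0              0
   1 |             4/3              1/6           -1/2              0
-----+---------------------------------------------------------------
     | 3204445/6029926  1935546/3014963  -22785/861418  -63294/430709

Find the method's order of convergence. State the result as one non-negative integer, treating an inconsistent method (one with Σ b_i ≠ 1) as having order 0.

3

b = (3204445/6029926, 1935546/3014963, -22785/861418, -63294/430709)
c = (0, 7/6, 27/7, 1)
Ac = (0, 0, 10/3, -437/252)
Σ b_i: 3204445/6029926·1 + 1935546/3014963·1 + (-22785/861418)·1 + (-63294/430709)·1 = 1 ✓
b·c: 1935546/3014963·7/6 + (-22785/861418)·27/7 + (-63294/430709)·1 = 1/2 ✓
b·c²: 1935546/3014963·49/36 + (-22785/861418)·729/49 + (-63294/430709)·1 = 1/3 ✓
b·Ac: (-22785/861418)·10/3 + (-63294/430709)·(-437/252) = 1/6 ✓
b·c³: 1935546/3014963·343/216 + (-22785/861418)·19683/343 + (-63294/430709)·1 = -70048085/108538668 ≠ 1/4 ⇒ order 3.
b·(c∘Ac): (-22785/861418)·90/7 + (-63294/430709)·(-437/252) = -220291/2584254 ≠ 1/8
b·Ac²: (-22785/861418)·35/9 + (-63294/430709)·(-76331/10584) = 103866167/108538668 ≠ 1/12
b·A²c: (-63294/430709)·(-5/3) = 105490/430709 ≠ 1/24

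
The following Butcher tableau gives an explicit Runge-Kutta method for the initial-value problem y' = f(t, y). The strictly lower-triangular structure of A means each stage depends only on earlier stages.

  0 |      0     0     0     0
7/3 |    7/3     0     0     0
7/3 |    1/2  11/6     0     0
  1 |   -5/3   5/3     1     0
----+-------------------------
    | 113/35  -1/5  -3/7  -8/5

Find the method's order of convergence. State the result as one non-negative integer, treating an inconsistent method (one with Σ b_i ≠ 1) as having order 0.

b = (113/35, -1/5, -3/7, -8/5)
c = (0, 7/3, 7/3, 1)
Ac = (0, 0, 77/18, 56/9)
Σ b_i: 113/35·1 + (-1/5)·1 + (-3/7)·1 + (-8/5)·1 = 1 ✓
b·c: (-1/5)·7/3 + (-3/7)·7/3 + (-8/5)·1 = -46/15 ≠ 1/2 ⇒ order 1.

1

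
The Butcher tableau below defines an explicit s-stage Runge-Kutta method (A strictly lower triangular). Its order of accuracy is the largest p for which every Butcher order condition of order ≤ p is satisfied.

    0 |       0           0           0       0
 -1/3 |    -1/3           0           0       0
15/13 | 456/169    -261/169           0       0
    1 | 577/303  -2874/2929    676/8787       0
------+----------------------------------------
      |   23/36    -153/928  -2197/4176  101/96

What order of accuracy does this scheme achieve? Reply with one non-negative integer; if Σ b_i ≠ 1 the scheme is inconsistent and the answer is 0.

b = (23/36, -153/928, -2197/4176, 101/96)
c = (0, -1/3, 15/13, 1)
Ac = (0, 0, 87/169, 42/101)
Σ b_i: 23/36·1 + (-153/928)·1 + (-2197/4176)·1 + 101/96·1 = 1 ✓
b·c: (-153/928)·(-1/3) + (-2197/4176)·15/13 + 101/96·1 = 1/2 ✓
b·c²: (-153/928)·1/9 + (-2197/4176)·225/169 + 101/96·1 = 1/3 ✓
b·Ac: (-2197/4176)·87/169 + 101/96·42/101 = 1/6 ✓
b·c³: (-153/928)·(-1/27) + (-2197/4176)·3375/2197 + 101/96·1 = 1/4 ✓
b·(c∘Ac): (-2197/4176)·1305/2197 + 101/96·42/101 = 1/8 ✓
b·Ac²: (-2197/4176)·(-29/169) + 101/96·(-2/303) = 1/12 ✓
b·A²c: 101/96·4/101 = 1/24 ✓; 4 stages ⇒ order 4.

4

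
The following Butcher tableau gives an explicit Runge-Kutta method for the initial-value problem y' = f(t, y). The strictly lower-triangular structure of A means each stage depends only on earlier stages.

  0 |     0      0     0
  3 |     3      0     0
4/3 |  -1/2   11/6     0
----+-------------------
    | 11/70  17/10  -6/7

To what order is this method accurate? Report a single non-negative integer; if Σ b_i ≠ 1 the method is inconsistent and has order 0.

1

b = (11/70, 17/10, -6/7)
c = (0, 3, 4/3)
Ac = (0, 0, 11/2)
Σ b_i: 11/70·1 + 17/10·1 + (-6/7)·1 = 1 ✓
b·c: 17/10·3 + (-6/7)·4/3 = 277/70 ≠ 1/2 ⇒ order 1.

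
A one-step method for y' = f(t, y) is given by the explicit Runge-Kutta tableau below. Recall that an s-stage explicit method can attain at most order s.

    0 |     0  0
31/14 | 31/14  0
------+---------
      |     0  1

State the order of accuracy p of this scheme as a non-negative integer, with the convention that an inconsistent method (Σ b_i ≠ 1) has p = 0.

1

b = (0, 1)
c = (0, 31/14)
Σ b_i: 1·1 = 1 ✓
b·c: 1·31/14 = 31/14 ≠ 1/2 ⇒ order 1.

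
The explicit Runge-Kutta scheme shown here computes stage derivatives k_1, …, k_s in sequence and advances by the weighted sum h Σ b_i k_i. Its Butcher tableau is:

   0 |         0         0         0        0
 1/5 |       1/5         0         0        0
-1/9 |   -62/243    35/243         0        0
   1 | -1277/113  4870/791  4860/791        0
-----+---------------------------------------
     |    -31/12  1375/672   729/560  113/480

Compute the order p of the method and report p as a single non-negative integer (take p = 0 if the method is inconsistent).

b = (-31/12, 1375/672, 729/560, 113/480)
c = (0, 1/5, -1/9, 1)
Ac = (0, 0, 7/243, 62/113)
Σ b_i: (-31/12)·1 + 1375/672·1 + 729/560·1 + 113/480·1 = 1 ✓
b·c: 1375/672·1/5 + 729/560·(-1/9) + 113/480·1 = 1/2 ✓
b·c²: 1375/672·1/25 + 729/560·1/81 + 113/480·1 = 1/3 ✓
b·Ac: 729/560·7/243 + 113/480·62/113 = 1/6 ✓
b·c³: 1375/672·1/125 + 729/560·(-1/729) + 113/480·1 = 1/4 ✓
b·(c∘Ac): 729/560·(-7/2187) + 113/480·62/113 = 1/8 ✓
b·Ac²: 729/560·7/1215 + 113/480·182/565 = 1/12 ✓
b·A²c: 113/480·20/113 = 1/24 ✓; 4 stages ⇒ order 4.

4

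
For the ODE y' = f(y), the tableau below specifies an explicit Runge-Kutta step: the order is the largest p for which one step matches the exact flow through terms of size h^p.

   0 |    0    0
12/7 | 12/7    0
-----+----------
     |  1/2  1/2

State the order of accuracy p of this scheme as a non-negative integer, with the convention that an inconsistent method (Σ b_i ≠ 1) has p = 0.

b = (1/2, 1/2)
c = (0, 12/7)
Σ b_i: 1/2·1 + 1/2·1 = 1 ✓
b·c: 1/2·12/7 = 6/7 ≠ 1/2 ⇒ order 1.

1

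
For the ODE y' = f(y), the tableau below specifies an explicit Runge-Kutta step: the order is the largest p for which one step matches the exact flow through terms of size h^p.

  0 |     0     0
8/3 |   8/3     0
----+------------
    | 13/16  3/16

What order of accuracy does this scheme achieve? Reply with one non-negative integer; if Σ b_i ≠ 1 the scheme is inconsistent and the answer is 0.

b = (13/16, 3/16)
c = (0, 8/3)
Σ b_i: 13/16·1 + 3/16·1 = 1 ✓
b·c: 3/16·8/3 = 1/2 ✓; 2 stages ⇒ order 2.

2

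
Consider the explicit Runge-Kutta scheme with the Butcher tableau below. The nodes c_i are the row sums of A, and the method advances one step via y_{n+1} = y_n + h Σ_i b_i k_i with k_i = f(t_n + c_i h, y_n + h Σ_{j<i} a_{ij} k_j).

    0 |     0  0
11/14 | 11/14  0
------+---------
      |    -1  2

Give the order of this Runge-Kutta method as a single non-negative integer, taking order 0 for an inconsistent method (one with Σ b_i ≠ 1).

1

b = (-1, 2)
c = (0, 11/14)
Σ b_i: (-1)·1 + 2·1 = 1 ✓
b·c: 2·11/14 = 11/7 ≠ 1/2 ⇒ order 1.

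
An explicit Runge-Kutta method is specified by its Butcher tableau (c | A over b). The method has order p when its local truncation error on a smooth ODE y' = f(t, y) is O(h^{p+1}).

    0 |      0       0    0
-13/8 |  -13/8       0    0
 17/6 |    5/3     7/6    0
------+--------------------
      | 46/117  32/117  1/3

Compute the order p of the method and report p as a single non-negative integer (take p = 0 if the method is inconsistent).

2

b = (46/117, 32/117, 1/3)
c = (0, -13/8, 17/6)
Ac = (0, 0, -91/48)
Σ b_i: 46/117·1 + 32/117·1 + 1/3·1 = 1 ✓
b·c: 32/117·(-13/8) + 1/3·17/6 = 1/2 ✓
b·c²: 32/117·169/64 + 1/3·289/36 = 367/108 ≠ 1/3 ⇒ order 2.
b·Ac: 1/3·(-91/48) = -91/144 ≠ 1/6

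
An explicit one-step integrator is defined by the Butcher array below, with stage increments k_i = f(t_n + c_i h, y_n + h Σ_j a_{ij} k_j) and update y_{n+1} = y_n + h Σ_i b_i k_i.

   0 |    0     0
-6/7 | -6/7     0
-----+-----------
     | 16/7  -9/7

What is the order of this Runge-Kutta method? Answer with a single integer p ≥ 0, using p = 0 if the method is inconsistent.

b = (16/7, -9/7)
c = (0, -6/7)
Σ b_i: 16/7·1 + (-9/7)·1 = 1 ✓
b·c: (-9/7)·(-6/7) = 54/49 ≠ 1/2 ⇒ order 1.

1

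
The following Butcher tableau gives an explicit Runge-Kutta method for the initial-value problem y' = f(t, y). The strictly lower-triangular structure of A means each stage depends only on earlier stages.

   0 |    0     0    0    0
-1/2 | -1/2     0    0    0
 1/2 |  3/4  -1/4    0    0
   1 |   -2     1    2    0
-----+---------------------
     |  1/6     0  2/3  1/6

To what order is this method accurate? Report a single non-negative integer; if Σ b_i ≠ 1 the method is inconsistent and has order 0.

4

b = (1/6, 0, 2/3, 1/6)
c = (0, -1/2, 1/2, 1)
Ac = (0, 0, 1/8, 1/2)
Σ b_i: 1/6·1 + 2/3·1 + 1/6·1 = 1 ✓
b·c: 2/3·1/2 + 1/6·1 = 1/2 ✓
b·c²: 2/3·1/4 + 1/6·1 = 1/3 ✓
b·Ac: 2/3·1/8 + 1/6·1/2 = 1/6 ✓
b·c³: 2/3·1/8 + 1/6·1 = 1/4 ✓
b·(c∘Ac): 2/3·1/16 + 1/6·1/2 = 1/8 ✓
b·Ac²: 2/3·(-1/16) + 1/6·3/4 = 1/12 ✓
b·A²c: 1/6·1/4 = 1/24 ✓; 4 stages ⇒ order 4.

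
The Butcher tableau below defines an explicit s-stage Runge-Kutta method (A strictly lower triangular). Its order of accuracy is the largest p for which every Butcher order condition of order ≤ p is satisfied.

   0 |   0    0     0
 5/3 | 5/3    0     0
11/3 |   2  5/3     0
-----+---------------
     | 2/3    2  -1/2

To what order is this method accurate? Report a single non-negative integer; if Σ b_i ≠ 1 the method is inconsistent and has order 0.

0

b = (2/3, 2, -1/2)
c = (0, 5/3, 11/3)
Ac = (0, 0, 25/9)
Σ b_i: 2/3·1 + 2·1 + (-1/2)·1 = 13/6 ≠ 1 ⇒ order 0.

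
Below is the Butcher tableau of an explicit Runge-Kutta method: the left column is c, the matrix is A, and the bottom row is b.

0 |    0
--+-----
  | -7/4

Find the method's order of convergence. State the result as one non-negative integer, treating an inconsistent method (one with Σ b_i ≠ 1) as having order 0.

b = (-7/4)
c = (0)
Σ b_i: (-7/4)·1 = -7/4 ≠ 1 ⇒ order 0.

0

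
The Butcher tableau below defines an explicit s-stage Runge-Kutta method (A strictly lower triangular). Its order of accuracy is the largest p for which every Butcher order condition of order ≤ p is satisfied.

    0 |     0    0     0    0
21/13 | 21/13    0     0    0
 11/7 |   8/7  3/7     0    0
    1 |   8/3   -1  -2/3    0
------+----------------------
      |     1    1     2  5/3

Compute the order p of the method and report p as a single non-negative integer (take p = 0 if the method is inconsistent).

0

b = (1, 1, 2, 5/3)
c = (0, 21/13, 11/7, 1)
Ac = (0, 0, 9/13, -727/273)
Σ b_i: 1·1 + 1·1 + 2·1 + 5/3·1 = 17/3 ≠ 1 ⇒ order 0.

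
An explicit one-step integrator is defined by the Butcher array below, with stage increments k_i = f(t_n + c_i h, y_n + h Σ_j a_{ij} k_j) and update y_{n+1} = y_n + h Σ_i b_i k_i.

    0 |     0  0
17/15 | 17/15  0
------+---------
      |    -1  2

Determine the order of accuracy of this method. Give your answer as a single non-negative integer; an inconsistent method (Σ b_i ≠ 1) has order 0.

b = (-1, 2)
c = (0, 17/15)
Σ b_i: (-1)·1 + 2·1 = 1 ✓
b·c: 2·17/15 = 34/15 ≠ 1/2 ⇒ order 1.

1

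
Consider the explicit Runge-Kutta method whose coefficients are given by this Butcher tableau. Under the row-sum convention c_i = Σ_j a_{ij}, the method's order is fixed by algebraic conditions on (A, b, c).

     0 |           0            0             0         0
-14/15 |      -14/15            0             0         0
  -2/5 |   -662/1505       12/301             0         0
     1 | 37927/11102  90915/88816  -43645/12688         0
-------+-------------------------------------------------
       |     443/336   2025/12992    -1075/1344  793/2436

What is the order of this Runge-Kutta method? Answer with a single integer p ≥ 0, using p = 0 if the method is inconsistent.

b = (443/336, 2025/12992, -1075/1344, 793/2436)
c = (0, -14/15, -2/5, 1)
Ac = (0, 0, -8/215, 667/1586)
Σ b_i: 443/336·1 + 2025/12992·1 + (-1075/1344)·1 + 793/2436·1 = 1 ✓
b·c: 2025/12992·(-14/15) + (-1075/1344)·(-2/5) + 793/2436·1 = 1/2 ✓
b·c²: 2025/12992·196/225 + (-1075/1344)·4/25 + 793/2436·1 = 1/3 ✓
b·Ac: (-1075/1344)·(-8/215) + 793/2436·667/1586 = 1/6 ✓
b·c³: 2025/12992·(-2744/3375) + (-1075/1344)·(-8/125) + 793/2436·1 = 1/4 ✓
b·(c∘Ac): (-1075/1344)·16/1075 + 793/2436·667/1586 = 1/8 ✓
b·Ac²: (-1075/1344)·112/3225 + 793/2436·812/2379 = 1/12 ✓
b·A²c: 793/2436·203/1586 = 1/24 ✓; 4 stages ⇒ order 4.

4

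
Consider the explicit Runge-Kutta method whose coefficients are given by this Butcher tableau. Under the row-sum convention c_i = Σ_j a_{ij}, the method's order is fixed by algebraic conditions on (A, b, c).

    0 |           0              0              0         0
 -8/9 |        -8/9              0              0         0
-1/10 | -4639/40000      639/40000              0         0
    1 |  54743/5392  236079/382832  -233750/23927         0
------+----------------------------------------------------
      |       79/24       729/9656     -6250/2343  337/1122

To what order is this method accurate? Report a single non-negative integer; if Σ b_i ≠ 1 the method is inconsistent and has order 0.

b = (79/24, 729/9656, -6250/2343, 337/1122)
c = (0, -8/9, -1/10, 1)
Ac = (0, 0, -71/5000, 289/674)
Σ b_i: 79/24·1 + 729/9656·1 + (-6250/2343)·1 + 337/1122·1 = 1 ✓
b·c: 729/9656·(-8/9) + (-6250/2343)·(-1/10) + 337/1122·1 = 1/2 ✓
b·c²: 729/9656·64/81 + (-6250/2343)·1/100 + 337/1122·1 = 1/3 ✓
b·Ac: (-6250/2343)·(-71/5000) + 337/1122·289/674 = 1/6 ✓
b·c³: 729/9656·(-512/729) + (-6250/2343)·(-1/1000) + 337/1122·1 = 1/4 ✓
b·(c∘Ac): (-6250/2343)·71/50000 + 337/1122·289/674 = 1/8 ✓
b·Ac²: (-6250/2343)·71/5625 + 337/1122·2363/6066 = 1/12 ✓
b·A²c: 337/1122·187/1348 = 1/24 ✓; 4 stages ⇒ order 4.

4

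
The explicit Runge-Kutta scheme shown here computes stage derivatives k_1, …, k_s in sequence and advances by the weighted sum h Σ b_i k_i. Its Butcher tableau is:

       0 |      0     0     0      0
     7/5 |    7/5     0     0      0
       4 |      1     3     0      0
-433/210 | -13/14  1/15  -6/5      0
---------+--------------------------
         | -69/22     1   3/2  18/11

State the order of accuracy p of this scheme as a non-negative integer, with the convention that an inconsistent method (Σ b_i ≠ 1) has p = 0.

1

b = (-69/22, 1, 3/2, 18/11)
c = (0, 7/5, 4, -433/210)
Ac = (0, 0, 21/5, -353/75)
Σ b_i: (-69/22)·1 + 1·1 + 3/2·1 + 18/11·1 = 1 ✓
b·c: 1·7/5 + 3/2·4 + 18/11·(-433/210) = 310/77 ≠ 1/2 ⇒ order 1.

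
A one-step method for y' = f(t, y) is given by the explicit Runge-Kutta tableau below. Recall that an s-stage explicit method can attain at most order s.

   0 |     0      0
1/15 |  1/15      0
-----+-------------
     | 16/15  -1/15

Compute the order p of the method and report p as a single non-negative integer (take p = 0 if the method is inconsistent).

b = (16/15, -1/15)
c = (0, 1/15)
Σ b_i: 16/15·1 + (-1/15)·1 = 1 ✓
b·c: (-1/15)·1/15 = -1/225 ≠ 1/2 ⇒ order 1.

1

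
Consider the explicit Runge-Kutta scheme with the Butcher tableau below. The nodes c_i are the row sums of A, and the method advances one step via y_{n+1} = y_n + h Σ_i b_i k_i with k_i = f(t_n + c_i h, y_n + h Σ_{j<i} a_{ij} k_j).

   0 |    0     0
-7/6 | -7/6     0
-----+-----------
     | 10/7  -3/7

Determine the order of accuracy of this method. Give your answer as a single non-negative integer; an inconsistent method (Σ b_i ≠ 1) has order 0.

2

b = (10/7, -3/7)
c = (0, -7/6)
Σ b_i: 10/7·1 + (-3/7)·1 = 1 ✓
b·c: (-3/7)·(-7/6) = 1/2 ✓; 2 stages ⇒ order 2.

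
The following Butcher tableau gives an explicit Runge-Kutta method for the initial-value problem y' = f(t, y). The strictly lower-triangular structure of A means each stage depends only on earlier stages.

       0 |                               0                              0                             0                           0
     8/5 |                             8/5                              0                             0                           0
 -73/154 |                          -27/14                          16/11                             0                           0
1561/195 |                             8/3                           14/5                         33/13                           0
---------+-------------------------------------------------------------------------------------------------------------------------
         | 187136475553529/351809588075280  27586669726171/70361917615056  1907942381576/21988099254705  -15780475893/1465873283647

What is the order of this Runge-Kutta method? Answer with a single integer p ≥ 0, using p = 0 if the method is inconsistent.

3

b = (187136475553529/351809588075280, 27586669726171/70361917615056, 1907942381576/21988099254705, -15780475893/1465873283647)
c = (0, 8/5, -73/154, 1561/195)
Ac = (0, 0, 128/55, 14909/4550)
Σ b_i: 187136475553529/351809588075280·1 + 27586669726171/70361917615056·1 + 1907942381576/21988099254705·1 + (-15780475893/1465873283647)·1 = 1 ✓
b·c: 27586669726171/70361917615056·8/5 + 1907942381576/21988099254705·(-73/154) + (-15780475893/1465873283647)·1561/195 = 1/2 ✓
b·c²: 27586669726171/70361917615056·64/25 + 1907942381576/21988099254705·5329/23716 + (-15780475893/1465873283647)·2436721/38025 = 1/3 ✓
b·Ac: 1907942381576/21988099254705·128/55 + (-15780475893/1465873283647)·14909/4550 = 1/6 ✓
b·c³: 27586669726171/70361917615056·512/125 + 1907942381576/21988099254705·(-389017/3652264) + (-15780475893/1465873283647)·3803721481/7414875 = -925777227130109846/235822364506711125 ≠ 1/4 ⇒ order 3.
b·(c∘Ac): 1907942381576/21988099254705·(-4672/4235) + (-15780475893/1465873283647)·3324707/126750 = -415687431396839/1099404962735250 ≠ 1/8
b·Ac²: 1907942381576/21988099254705·1024/275 + (-15780475893/1465873283647)·27111463/3503500 = 1624007171818637/6772334570449140 ≠ 1/12
b·A²c: (-15780475893/1465873283647)·384/65 = -466130980224/7329366418235 ≠ 1/24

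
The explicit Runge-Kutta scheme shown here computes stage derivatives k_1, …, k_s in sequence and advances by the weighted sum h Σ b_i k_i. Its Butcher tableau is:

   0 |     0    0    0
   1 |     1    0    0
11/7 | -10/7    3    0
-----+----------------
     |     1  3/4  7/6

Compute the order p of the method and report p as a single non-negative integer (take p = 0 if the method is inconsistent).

0

b = (1, 3/4, 7/6)
c = (0, 1, 11/7)
Ac = (0, 0, 3)
Σ b_i: 1·1 + 3/4·1 + 7/6·1 = 35/12 ≠ 1 ⇒ order 0.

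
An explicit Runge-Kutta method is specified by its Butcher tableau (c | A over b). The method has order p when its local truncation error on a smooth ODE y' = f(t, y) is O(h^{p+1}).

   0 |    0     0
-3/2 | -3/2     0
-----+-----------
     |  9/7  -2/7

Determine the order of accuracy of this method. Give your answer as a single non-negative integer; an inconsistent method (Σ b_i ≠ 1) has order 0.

1

b = (9/7, -2/7)
c = (0, -3/2)
Σ b_i: 9/7·1 + (-2/7)·1 = 1 ✓
b·c: (-2/7)·(-3/2) = 3/7 ≠ 1/2 ⇒ order 1.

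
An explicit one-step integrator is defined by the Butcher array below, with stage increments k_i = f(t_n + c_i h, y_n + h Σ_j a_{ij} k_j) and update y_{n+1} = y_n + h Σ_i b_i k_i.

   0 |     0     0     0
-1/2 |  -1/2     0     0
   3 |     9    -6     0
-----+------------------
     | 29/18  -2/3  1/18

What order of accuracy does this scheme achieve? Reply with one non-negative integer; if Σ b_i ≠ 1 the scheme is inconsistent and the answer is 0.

b = (29/18, -2/3, 1/18)
c = (0, -1/2, 3)
Ac = (0, 0, 3)
Σ b_i: 29/18·1 + (-2/3)·1 + 1/18·1 = 1 ✓
b·c: (-2/3)·(-1/2) + 1/18·3 = 1/2 ✓
b·c²: (-2/3)·1/4 + 1/18·9 = 1/3 ✓
b·Ac: 1/18·3 = 1/6 ✓; 3 stages ⇒ order 3.

3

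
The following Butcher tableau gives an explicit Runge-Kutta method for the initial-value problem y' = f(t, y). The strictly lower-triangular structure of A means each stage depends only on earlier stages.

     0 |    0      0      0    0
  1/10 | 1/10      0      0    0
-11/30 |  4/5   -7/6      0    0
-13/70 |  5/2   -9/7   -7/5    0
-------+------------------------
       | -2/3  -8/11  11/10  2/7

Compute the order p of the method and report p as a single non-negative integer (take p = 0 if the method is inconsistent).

0

b = (-2/3, -8/11, 11/10, 2/7)
c = (0, 1/10, -11/30, -13/70)
Ac = (0, 0, -7/60, 202/525)
Σ b_i: (-2/3)·1 + (-8/11)·1 + 11/10·1 + 2/7·1 = -19/2310 ≠ 1 ⇒ order 0.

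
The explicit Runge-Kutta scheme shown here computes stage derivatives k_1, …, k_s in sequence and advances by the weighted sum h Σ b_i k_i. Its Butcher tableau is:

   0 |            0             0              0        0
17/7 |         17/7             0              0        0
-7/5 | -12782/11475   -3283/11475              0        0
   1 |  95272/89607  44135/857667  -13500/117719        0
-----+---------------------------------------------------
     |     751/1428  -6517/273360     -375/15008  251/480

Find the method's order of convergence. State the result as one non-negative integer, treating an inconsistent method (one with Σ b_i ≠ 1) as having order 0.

b = (751/1428, -6517/273360, -375/15008, 251/480)
c = (0, 17/7, -7/5, 1)
Ac = (0, 0, -469/675, 215/753)
Σ b_i: 751/1428·1 + (-6517/273360)·1 + (-375/15008)·1 + 251/480·1 = 1 ✓
b·c: (-6517/273360)·17/7 + (-375/15008)·(-7/5) + 251/480·1 = 1/2 ✓
b·c²: (-6517/273360)·289/49 + (-375/15008)·49/25 + 251/480·1 = 1/3 ✓
b·Ac: (-375/15008)·(-469/675) + 251/480·215/753 = 1/6 ✓
b·c³: (-6517/273360)·4913/343 + (-375/15008)·(-343/125) + 251/480·1 = 1/4 ✓
b·(c∘Ac): (-375/15008)·3283/3375 + 251/480·215/753 = 1/8 ✓
b·Ac²: (-375/15008)·(-1139/675) + 251/480·415/5271 = 1/12 ✓
b·A²c: 251/480·20/251 = 1/24 ✓; 4 stages ⇒ order 4.

4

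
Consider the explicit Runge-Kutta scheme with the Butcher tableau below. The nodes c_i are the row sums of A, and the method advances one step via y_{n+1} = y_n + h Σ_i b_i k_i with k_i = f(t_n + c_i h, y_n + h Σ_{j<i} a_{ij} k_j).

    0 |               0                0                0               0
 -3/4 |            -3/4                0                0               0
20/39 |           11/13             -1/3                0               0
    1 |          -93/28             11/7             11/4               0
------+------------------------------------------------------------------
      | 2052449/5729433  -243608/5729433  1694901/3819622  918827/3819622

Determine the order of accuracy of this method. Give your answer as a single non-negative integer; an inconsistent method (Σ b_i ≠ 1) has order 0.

b = (2052449/5729433, -243608/5729433, 1694901/3819622, 918827/3819622)
c = (0, -3/4, 20/39, 1)
Ac = (0, 0, 1/4, 253/1092)
Σ b_i: 2052449/5729433·1 + (-243608/5729433)·1 + 1694901/3819622·1 + 918827/3819622·1 = 1 ✓
b·c: (-243608/5729433)·(-3/4) + 1694901/3819622·20/39 + 918827/3819622·1 = 1/2 ✓
b·c²: (-243608/5729433)·9/16 + 1694901/3819622·400/1521 + 918827/3819622·1 = 1/3 ✓
b·Ac: 1694901/3819622·1/4 + 918827/3819622·253/1092 = 1/6 ✓
b·c³: (-243608/5729433)·(-27/64) + 1694901/3819622·8000/59319 + 918827/3819622·1 = 569051939/1787583096 ≠ 1/4 ⇒ order 3.
b·(c∘Ac): 1694901/3819622·5/39 + 918827/3819622·253/1092 = 5162081/45835464 ≠ 1/8
b·Ac²: 1694901/3819622·(-3/16) + 918827/3819622·273779/170352 = 271179539/893791548 ≠ 1/12
b·A²c: 918827/3819622·11/16 = 10107097/61113952 ≠ 1/24

3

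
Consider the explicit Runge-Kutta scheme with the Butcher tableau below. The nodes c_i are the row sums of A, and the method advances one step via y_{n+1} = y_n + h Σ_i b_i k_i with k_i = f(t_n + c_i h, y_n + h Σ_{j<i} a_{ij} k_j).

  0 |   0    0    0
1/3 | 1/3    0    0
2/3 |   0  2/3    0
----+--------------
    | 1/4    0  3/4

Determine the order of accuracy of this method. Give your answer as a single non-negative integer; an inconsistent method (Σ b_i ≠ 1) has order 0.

b = (1/4, 0, 3/4)
c = (0, 1/3, 2/3)
Ac = (0, 0, 2/9)
Σ b_i: 1/4·1 + 3/4·1 = 1 ✓
b·c: 3/4·2/3 = 1/2 ✓
b·c²: 3/4·4/9 = 1/3 ✓
b·Ac: 3/4·2/9 = 1/6 ✓; 3 stages ⇒ order 3.

3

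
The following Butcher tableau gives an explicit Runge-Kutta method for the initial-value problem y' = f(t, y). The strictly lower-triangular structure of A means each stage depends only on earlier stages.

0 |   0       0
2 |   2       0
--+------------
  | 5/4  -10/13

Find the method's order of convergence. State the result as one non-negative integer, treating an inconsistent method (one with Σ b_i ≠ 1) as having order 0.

b = (5/4, -10/13)
c = (0, 2)
Σ b_i: 5/4·1 + (-10/13)·1 = 25/52 ≠ 1 ⇒ order 0.

0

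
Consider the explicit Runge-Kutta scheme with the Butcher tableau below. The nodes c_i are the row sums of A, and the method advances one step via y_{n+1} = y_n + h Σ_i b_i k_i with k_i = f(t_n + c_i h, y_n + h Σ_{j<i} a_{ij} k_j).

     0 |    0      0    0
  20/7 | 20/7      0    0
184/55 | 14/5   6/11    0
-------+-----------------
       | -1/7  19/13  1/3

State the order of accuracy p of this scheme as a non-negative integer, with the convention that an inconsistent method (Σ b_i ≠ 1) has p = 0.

0

b = (-1/7, 19/13, 1/3)
c = (0, 20/7, 184/55)
Ac = (0, 0, 120/77)
Σ b_i: (-1/7)·1 + 19/13·1 + 1/3·1 = 451/273 ≠ 1 ⇒ order 0.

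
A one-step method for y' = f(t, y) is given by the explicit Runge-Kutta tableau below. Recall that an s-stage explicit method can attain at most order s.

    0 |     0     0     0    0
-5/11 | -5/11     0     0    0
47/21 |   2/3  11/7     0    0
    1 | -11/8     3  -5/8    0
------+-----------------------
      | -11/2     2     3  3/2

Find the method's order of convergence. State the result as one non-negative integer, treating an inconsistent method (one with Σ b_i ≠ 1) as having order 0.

1

b = (-11/2, 2, 3, 3/2)
c = (0, -5/11, 47/21, 1)
Ac = (0, 0, -5/7, -5105/1848)
Σ b_i: (-11/2)·1 + 2·1 + 3·1 + 3/2·1 = 1 ✓
b·c: 2·(-5/11) + 3·47/21 + 3/2·1 = 1125/154 ≠ 1/2 ⇒ order 1.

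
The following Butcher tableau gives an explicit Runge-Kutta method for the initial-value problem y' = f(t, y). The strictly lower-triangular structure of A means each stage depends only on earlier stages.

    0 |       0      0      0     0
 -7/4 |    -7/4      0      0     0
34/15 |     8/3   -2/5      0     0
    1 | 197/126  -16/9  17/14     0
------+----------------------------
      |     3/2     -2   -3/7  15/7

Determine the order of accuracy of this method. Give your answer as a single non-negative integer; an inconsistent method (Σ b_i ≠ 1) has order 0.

0

b = (3/2, -2, -3/7, 15/7)
c = (0, -7/4, 34/15, 1)
Ac = (0, 0, 7/10, 1847/315)
Σ b_i: 3/2·1 + (-2)·1 + (-3/7)·1 + 15/7·1 = 17/14 ≠ 1 ⇒ order 0.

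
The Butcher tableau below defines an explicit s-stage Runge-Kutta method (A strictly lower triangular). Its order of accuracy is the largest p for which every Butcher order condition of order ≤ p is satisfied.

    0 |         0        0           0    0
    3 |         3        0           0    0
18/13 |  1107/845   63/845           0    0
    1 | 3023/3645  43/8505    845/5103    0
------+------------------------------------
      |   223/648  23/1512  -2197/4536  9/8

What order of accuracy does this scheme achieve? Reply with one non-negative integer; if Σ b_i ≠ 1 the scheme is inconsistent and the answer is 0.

4

b = (223/648, 23/1512, -2197/4536, 9/8)
c = (0, 3, 18/13, 1)
Ac = (0, 0, 189/845, 11/45)
Σ b_i: 223/648·1 + 23/1512·1 + (-2197/4536)·1 + 9/8·1 = 1 ✓
b·c: 23/1512·3 + (-2197/4536)·18/13 + 9/8·1 = 1/2 ✓
b·c²: 23/1512·9 + (-2197/4536)·324/169 + 9/8·1 = 1/3 ✓
b·Ac: (-2197/4536)·189/845 + 9/8·11/45 = 1/6 ✓
b·c³: 23/1512·27 + (-2197/4536)·5832/2197 + 9/8·1 = 1/4 ✓
b·(c∘Ac): (-2197/4536)·3402/10985 + 9/8·11/45 = 1/8 ✓
b·Ac²: (-2197/4536)·567/845 + 9/8·49/135 = 1/12 ✓
b·A²c: 9/8·1/27 = 1/24 ✓; 4 stages ⇒ order 4.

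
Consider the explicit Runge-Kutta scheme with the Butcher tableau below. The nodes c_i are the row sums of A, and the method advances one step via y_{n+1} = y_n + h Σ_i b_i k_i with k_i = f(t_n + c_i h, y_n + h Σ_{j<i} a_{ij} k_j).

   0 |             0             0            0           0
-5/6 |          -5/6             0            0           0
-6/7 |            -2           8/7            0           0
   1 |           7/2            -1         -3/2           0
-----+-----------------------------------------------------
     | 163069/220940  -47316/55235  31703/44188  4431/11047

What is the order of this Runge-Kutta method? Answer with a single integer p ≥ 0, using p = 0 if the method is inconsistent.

3

b = (163069/220940, -47316/55235, 31703/44188, 4431/11047)
c = (0, -5/6, -6/7, 1)
Ac = (0, 0, -20/21, 89/42)
Σ b_i: 163069/220940·1 + (-47316/55235)·1 + 31703/44188·1 + 4431/11047·1 = 1 ✓
b·c: (-47316/55235)·(-5/6) + 31703/44188·(-6/7) + 4431/11047·1 = 1/2 ✓
b·c²: (-47316/55235)·25/36 + 31703/44188·36/49 + 4431/11047·1 = 1/3 ✓
b·Ac: 31703/44188·(-20/21) + 4431/11047·89/42 = 1/6 ✓
b·c³: (-47316/55235)·(-125/216) + 31703/44188·(-216/343) + 4431/11047·1 = 619447/1391922 ≠ 1/4 ⇒ order 3.
b·(c∘Ac): 31703/44188·40/49 + 4431/11047·89/42 = 31719/22094 ≠ 1/8
b·Ac²: 31703/44188·50/63 + 4431/11047·(-3169/1764) = -420827/2783844 ≠ 1/12
b·A²c: 4431/11047·10/7 = 6330/11047 ≠ 1/24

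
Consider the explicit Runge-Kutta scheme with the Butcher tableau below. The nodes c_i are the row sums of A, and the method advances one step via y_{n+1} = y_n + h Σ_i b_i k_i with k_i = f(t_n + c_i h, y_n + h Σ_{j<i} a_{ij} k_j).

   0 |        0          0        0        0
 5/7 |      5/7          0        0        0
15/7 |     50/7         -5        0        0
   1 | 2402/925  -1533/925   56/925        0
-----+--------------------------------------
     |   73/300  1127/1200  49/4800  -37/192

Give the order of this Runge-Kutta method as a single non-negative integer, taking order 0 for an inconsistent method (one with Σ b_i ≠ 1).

b = (73/300, 1127/1200, 49/4800, -37/192)
c = (0, 5/7, 15/7, 1)
Ac = (0, 0, -25/7, -39/37)
Σ b_i: 73/300·1 + 1127/1200·1 + 49/4800·1 + (-37/192)·1 = 1 ✓
b·c: 1127/1200·5/7 + 49/4800·15/7 + (-37/192)·1 = 1/2 ✓
b·c²: 1127/1200·25/49 + 49/4800·225/49 + (-37/192)·1 = 1/3 ✓
b·Ac: 49/4800·(-25/7) + (-37/192)·(-39/37) = 1/6 ✓
b·c³: 1127/1200·125/343 + 49/4800·3375/343 + (-37/192)·1 = 1/4 ✓
b·(c∘Ac): 49/4800·(-375/49) + (-37/192)·(-39/37) = 1/8 ✓
b·Ac²: 49/4800·(-125/49) + (-37/192)·(-21/37) = 1/12 ✓
b·A²c: (-37/192)·(-8/37) = 1/24 ✓; 4 stages ⇒ order 4.

4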